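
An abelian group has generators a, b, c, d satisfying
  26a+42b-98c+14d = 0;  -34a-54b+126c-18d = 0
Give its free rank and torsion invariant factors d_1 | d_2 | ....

rank_ℚ(R)=2; free=4−2=2
SNF(R) diag = [2, 4] → torsion [2, 4]

Answer: M ≅ ℤ^2 ⊕ ℤ/2 ⊕ ℤ/4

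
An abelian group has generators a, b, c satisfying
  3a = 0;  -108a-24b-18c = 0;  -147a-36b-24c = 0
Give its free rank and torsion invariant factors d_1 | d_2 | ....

rank_ℚ(R)=3; free=3−3=0
SNF(R) diag = [3, 6, 12] → torsion [3, 6, 12]

Answer: M ≅ ℤ/3 ⊕ ℤ/6 ⊕ ℤ/12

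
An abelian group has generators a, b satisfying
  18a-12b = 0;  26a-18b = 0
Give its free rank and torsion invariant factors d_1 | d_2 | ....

rank_ℚ(R)=2; free=2−2=0
SNF(R) diag = [2, 6] → torsion [2, 6]

Answer: M ≅ ℤ/2 ⊕ ℤ/6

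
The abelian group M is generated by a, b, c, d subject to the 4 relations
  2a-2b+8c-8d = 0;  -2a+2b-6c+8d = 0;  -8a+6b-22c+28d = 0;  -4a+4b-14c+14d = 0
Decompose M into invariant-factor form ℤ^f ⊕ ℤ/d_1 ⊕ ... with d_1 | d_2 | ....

Answer: M ≅ ℤ/2 ⊕ ℤ/2 ⊕ ℤ/2 ⊕ ℤ/2

Derivation:
rank_ℚ(R)=4; free=4−4=0
SNF(R) diag = [2, 2, 2, 2] → torsion [2, 2, 2, 2]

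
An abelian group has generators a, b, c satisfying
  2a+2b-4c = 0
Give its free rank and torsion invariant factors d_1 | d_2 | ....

Answer: M ≅ ℤ^2 ⊕ ℤ/2

Derivation:
rank_ℚ(R)=1; free=3−1=2
SNF(R) diag = [2] → torsion [2]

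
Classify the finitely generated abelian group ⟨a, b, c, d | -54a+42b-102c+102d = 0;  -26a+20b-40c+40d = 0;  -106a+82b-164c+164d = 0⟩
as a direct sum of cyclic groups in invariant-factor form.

Answer: M ≅ ℤ^1 ⊕ ℤ/2 ⊕ ℤ/6 ⊕ ℤ/18

Derivation:
rank_ℚ(R)=3; free=4−3=1
SNF(R) diag = [2, 6, 18] → torsion [2, 6, 18]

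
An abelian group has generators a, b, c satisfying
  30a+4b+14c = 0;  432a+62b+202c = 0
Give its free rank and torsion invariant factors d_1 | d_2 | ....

rank_ℚ(R)=2; free=3−2=1
SNF(R) diag = [2, 6] → torsion [2, 6]

Answer: M ≅ ℤ^1 ⊕ ℤ/2 ⊕ ℤ/6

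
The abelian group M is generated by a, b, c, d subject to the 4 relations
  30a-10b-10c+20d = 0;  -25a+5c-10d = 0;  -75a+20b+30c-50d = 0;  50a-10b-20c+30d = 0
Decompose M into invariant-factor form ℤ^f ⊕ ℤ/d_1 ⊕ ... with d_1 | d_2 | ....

rank_ℚ(R)=4; free=4−4=0
SNF(R) diag = [5, 5, 10, 10] → torsion [5, 5, 10, 10]

Answer: M ≅ ℤ/5 ⊕ ℤ/5 ⊕ ℤ/10 ⊕ ℤ/10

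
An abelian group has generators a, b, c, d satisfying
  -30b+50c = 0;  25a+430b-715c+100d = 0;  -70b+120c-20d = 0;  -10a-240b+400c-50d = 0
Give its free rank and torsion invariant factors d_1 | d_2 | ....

rank_ℚ(R)=4; free=4−4=0
SNF(R) diag = [5, 10, 10, 30] → torsion [5, 10, 10, 30]

Answer: M ≅ ℤ/5 ⊕ ℤ/10 ⊕ ℤ/10 ⊕ ℤ/30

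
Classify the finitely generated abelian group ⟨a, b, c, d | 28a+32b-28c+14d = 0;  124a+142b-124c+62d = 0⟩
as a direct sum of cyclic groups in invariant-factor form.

Answer: M ≅ ℤ^2 ⊕ ℤ/2 ⊕ ℤ/2

Derivation:
rank_ℚ(R)=2; free=4−2=2
SNF(R) diag = [2, 2] → torsion [2, 2]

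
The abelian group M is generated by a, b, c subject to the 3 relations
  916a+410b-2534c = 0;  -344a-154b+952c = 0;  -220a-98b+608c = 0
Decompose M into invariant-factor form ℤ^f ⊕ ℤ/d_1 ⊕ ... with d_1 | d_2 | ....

rank_ℚ(R)=3; free=3−3=0
SNF(R) diag = [2, 6, 12] → torsion [2, 6, 12]

Answer: M ≅ ℤ/2 ⊕ ℤ/6 ⊕ ℤ/12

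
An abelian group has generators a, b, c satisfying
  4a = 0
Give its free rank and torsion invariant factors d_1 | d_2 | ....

rank_ℚ(R)=1; free=3−1=2
SNF(R) diag = [4] → torsion [4]

Answer: M ≅ ℤ^2 ⊕ ℤ/4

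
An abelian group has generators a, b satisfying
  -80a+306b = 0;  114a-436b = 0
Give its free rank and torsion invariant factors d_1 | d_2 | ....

Answer: M ≅ ℤ/2 ⊕ ℤ/2

Derivation:
rank_ℚ(R)=2; free=2−2=0
SNF(R) diag = [2, 2] → torsion [2, 2]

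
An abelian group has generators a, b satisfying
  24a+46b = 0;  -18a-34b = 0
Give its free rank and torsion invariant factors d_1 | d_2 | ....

Answer: M ≅ ℤ/2 ⊕ ℤ/6

Derivation:
rank_ℚ(R)=2; free=2−2=0
SNF(R) diag = [2, 6] → torsion [2, 6]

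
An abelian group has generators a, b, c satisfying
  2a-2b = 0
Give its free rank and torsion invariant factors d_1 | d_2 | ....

Answer: M ≅ ℤ^2 ⊕ ℤ/2

Derivation:
rank_ℚ(R)=1; free=3−1=2
SNF(R) diag = [2] → torsion [2]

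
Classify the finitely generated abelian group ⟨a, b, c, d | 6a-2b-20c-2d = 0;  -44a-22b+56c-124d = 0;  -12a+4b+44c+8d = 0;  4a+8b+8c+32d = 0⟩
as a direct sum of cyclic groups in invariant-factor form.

Answer: M ≅ ℤ/2 ⊕ ℤ/2 ⊕ ℤ/4 ⊕ ℤ/12

Derivation:
rank_ℚ(R)=4; free=4−4=0
SNF(R) diag = [2, 2, 4, 12] → torsion [2, 2, 4, 12]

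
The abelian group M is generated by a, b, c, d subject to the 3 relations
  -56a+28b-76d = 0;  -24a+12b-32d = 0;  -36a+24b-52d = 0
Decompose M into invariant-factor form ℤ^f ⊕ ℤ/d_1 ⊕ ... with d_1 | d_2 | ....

Answer: M ≅ ℤ^1 ⊕ ℤ/4 ⊕ ℤ/4 ⊕ ℤ/12

Derivation:
rank_ℚ(R)=3; free=4−3=1
SNF(R) diag = [4, 4, 12] → torsion [4, 4, 12]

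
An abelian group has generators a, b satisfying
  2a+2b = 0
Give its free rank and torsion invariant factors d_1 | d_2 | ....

Answer: M ≅ ℤ^1 ⊕ ℤ/2

Derivation:
rank_ℚ(R)=1; free=2−1=1
SNF(R) diag = [2] → torsion [2]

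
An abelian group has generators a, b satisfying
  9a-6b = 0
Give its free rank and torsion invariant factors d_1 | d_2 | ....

Answer: M ≅ ℤ^1 ⊕ ℤ/3

Derivation:
rank_ℚ(R)=1; free=2−1=1
SNF(R) diag = [3] → torsion [3]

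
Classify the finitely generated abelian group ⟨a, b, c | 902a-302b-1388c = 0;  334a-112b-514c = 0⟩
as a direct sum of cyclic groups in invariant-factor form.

rank_ℚ(R)=2; free=3−2=1
SNF(R) diag = [2, 6] → torsion [2, 6]

Answer: M ≅ ℤ^1 ⊕ ℤ/2 ⊕ ℤ/6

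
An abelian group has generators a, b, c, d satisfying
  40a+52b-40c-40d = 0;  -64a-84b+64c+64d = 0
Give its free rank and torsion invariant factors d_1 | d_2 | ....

rank_ℚ(R)=2; free=4−2=2
SNF(R) diag = [4, 8] → torsion [4, 8]

Answer: M ≅ ℤ^2 ⊕ ℤ/4 ⊕ ℤ/8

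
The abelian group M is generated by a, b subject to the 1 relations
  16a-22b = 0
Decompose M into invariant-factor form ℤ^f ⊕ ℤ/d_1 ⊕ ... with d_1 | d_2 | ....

rank_ℚ(R)=1; free=2−1=1
SNF(R) diag = [2] → torsion [2]

Answer: M ≅ ℤ^1 ⊕ ℤ/2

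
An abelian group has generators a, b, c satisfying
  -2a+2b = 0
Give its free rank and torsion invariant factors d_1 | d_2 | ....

Answer: M ≅ ℤ^2 ⊕ ℤ/2

Derivation:
rank_ℚ(R)=1; free=3−1=2
SNF(R) diag = [2] → torsion [2]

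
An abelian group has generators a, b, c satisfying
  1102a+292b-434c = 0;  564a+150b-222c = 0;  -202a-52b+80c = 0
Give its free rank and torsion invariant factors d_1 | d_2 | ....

rank_ℚ(R)=3; free=3−3=0
SNF(R) diag = [2, 6, 6] → torsion [2, 6, 6]

Answer: M ≅ ℤ/2 ⊕ ℤ/6 ⊕ ℤ/6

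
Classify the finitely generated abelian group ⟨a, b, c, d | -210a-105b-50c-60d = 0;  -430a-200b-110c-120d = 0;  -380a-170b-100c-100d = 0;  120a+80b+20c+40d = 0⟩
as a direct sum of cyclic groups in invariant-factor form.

Answer: M ≅ ℤ/5 ⊕ ℤ/10 ⊕ ℤ/20 ⊕ ℤ/20

Derivation:
rank_ℚ(R)=4; free=4−4=0
SNF(R) diag = [5, 10, 20, 20] → torsion [5, 10, 20, 20]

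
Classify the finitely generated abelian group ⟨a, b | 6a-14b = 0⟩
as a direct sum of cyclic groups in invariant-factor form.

Answer: M ≅ ℤ^1 ⊕ ℤ/2

Derivation:
rank_ℚ(R)=1; free=2−1=1
SNF(R) diag = [2] → torsion [2]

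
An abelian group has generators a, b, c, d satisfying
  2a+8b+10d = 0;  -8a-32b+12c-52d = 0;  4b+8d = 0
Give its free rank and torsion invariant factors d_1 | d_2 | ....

Answer: M ≅ ℤ^1 ⊕ ℤ/2 ⊕ ℤ/4 ⊕ ℤ/12

Derivation:
rank_ℚ(R)=3; free=4−3=1
SNF(R) diag = [2, 4, 12] → torsion [2, 4, 12]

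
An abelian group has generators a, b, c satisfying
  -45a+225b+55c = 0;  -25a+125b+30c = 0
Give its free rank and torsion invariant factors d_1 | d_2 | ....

Answer: M ≅ ℤ^1 ⊕ ℤ/5 ⊕ ℤ/5

Derivation:
rank_ℚ(R)=2; free=3−2=1
SNF(R) diag = [5, 5] → torsion [5, 5]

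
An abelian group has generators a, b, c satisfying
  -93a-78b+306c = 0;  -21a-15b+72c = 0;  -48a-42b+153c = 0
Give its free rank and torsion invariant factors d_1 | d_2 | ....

Answer: M ≅ ℤ/3 ⊕ ℤ/9 ⊕ ℤ/27

Derivation:
rank_ℚ(R)=3; free=3−3=0
SNF(R) diag = [3, 9, 27] → torsion [3, 9, 27]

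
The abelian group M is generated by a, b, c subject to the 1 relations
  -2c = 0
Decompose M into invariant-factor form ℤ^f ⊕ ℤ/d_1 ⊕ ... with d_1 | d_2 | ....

rank_ℚ(R)=1; free=3−1=2
SNF(R) diag = [2] → torsion [2]

Answer: M ≅ ℤ^2 ⊕ ℤ/2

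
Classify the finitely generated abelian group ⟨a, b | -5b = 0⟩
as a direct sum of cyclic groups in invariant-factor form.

Answer: M ≅ ℤ^1 ⊕ ℤ/5

Derivation:
rank_ℚ(R)=1; free=2−1=1
SNF(R) diag = [5] → torsion [5]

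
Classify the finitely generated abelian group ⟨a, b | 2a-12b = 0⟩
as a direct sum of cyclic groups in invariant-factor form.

rank_ℚ(R)=1; free=2−1=1
SNF(R) diag = [2] → torsion [2]

Answer: M ≅ ℤ^1 ⊕ ℤ/2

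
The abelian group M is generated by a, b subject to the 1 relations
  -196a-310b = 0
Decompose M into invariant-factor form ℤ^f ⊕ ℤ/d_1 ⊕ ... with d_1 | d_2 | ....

Answer: M ≅ ℤ^1 ⊕ ℤ/2

Derivation:
rank_ℚ(R)=1; free=2−1=1
SNF(R) diag = [2] → torsion [2]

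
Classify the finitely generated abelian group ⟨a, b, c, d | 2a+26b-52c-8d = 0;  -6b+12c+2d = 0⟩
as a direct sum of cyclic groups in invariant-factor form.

rank_ℚ(R)=2; free=4−2=2
SNF(R) diag = [2, 2] → torsion [2, 2]

Answer: M ≅ ℤ^2 ⊕ ℤ/2 ⊕ ℤ/2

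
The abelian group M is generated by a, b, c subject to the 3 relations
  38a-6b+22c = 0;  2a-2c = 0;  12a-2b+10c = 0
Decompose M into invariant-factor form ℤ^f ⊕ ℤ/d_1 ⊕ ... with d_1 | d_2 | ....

Answer: M ≅ ℤ/2 ⊕ ℤ/2 ⊕ ℤ/6

Derivation:
rank_ℚ(R)=3; free=3−3=0
SNF(R) diag = [2, 2, 6] → torsion [2, 2, 6]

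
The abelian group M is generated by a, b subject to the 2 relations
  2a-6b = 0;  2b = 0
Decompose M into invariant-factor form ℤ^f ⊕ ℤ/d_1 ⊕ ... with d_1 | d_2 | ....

Answer: M ≅ ℤ/2 ⊕ ℤ/2

Derivation:
rank_ℚ(R)=2; free=2−2=0
SNF(R) diag = [2, 2] → torsion [2, 2]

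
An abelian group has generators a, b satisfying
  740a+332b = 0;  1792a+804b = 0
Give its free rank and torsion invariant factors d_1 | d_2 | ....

rank_ℚ(R)=2; free=2−2=0
SNF(R) diag = [4, 4] → torsion [4, 4]

Answer: M ≅ ℤ/4 ⊕ ℤ/4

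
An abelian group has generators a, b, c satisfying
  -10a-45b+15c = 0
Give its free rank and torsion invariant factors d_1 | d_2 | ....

Answer: M ≅ ℤ^2 ⊕ ℤ/5

Derivation:
rank_ℚ(R)=1; free=3−1=2
SNF(R) diag = [5] → torsion [5]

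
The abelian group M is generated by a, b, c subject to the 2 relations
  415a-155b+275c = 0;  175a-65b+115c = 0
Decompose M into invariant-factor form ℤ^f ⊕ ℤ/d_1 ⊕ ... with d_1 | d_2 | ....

rank_ℚ(R)=2; free=3−2=1
SNF(R) diag = [5, 10] → torsion [5, 10]

Answer: M ≅ ℤ^1 ⊕ ℤ/5 ⊕ ℤ/10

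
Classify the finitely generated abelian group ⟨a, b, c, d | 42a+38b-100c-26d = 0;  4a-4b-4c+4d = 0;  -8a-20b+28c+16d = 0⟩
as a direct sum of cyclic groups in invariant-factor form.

rank_ℚ(R)=3; free=4−3=1
SNF(R) diag = [2, 4, 4] → torsion [2, 4, 4]

Answer: M ≅ ℤ^1 ⊕ ℤ/2 ⊕ ℤ/4 ⊕ ℤ/4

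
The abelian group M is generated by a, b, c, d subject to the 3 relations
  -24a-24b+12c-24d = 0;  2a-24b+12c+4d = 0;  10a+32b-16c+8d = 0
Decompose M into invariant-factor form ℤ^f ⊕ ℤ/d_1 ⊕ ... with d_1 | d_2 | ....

rank_ℚ(R)=3; free=4−3=1
SNF(R) diag = [2, 4, 12] → torsion [2, 4, 12]

Answer: M ≅ ℤ^1 ⊕ ℤ/2 ⊕ ℤ/4 ⊕ ℤ/12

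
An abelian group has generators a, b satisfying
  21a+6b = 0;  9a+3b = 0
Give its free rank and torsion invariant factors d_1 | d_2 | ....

Answer: M ≅ ℤ/3 ⊕ ℤ/3

Derivation:
rank_ℚ(R)=2; free=2−2=0
SNF(R) diag = [3, 3] → torsion [3, 3]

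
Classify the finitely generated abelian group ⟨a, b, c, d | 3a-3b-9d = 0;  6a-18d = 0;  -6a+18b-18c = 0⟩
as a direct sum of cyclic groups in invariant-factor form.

rank_ℚ(R)=3; free=4−3=1
SNF(R) diag = [3, 6, 18] → torsion [3, 6, 18]

Answer: M ≅ ℤ^1 ⊕ ℤ/3 ⊕ ℤ/6 ⊕ ℤ/18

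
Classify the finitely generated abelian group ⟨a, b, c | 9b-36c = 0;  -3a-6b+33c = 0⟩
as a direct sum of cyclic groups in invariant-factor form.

rank_ℚ(R)=2; free=3−2=1
SNF(R) diag = [3, 9] → torsion [3, 9]

Answer: M ≅ ℤ^1 ⊕ ℤ/3 ⊕ ℤ/9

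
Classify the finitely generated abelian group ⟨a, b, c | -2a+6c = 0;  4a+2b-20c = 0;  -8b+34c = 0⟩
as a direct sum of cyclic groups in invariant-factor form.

rank_ℚ(R)=3; free=3−3=0
SNF(R) diag = [2, 2, 2] → torsion [2, 2, 2]

Answer: M ≅ ℤ/2 ⊕ ℤ/2 ⊕ ℤ/2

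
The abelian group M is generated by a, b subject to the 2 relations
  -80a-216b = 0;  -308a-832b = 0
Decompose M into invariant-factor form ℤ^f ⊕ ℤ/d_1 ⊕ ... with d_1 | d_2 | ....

Answer: M ≅ ℤ/4 ⊕ ℤ/8

Derivation:
rank_ℚ(R)=2; free=2−2=0
SNF(R) diag = [4, 8] → torsion [4, 8]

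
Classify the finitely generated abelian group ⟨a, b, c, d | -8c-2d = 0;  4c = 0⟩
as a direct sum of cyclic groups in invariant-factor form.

Answer: M ≅ ℤ^2 ⊕ ℤ/2 ⊕ ℤ/4

Derivation:
rank_ℚ(R)=2; free=4−2=2
SNF(R) diag = [2, 4] → torsion [2, 4]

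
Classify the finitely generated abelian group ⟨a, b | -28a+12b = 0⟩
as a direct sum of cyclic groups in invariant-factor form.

rank_ℚ(R)=1; free=2−1=1
SNF(R) diag = [4] → torsion [4]

Answer: M ≅ ℤ^1 ⊕ ℤ/4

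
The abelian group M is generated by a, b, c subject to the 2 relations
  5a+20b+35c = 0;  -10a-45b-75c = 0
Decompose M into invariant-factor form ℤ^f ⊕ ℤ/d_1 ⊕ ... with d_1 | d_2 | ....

rank_ℚ(R)=2; free=3−2=1
SNF(R) diag = [5, 5] → torsion [5, 5]

Answer: M ≅ ℤ^1 ⊕ ℤ/5 ⊕ ℤ/5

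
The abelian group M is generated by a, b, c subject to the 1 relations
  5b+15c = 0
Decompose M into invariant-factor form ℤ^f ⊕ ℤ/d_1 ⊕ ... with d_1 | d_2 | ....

Answer: M ≅ ℤ^2 ⊕ ℤ/5

Derivation:
rank_ℚ(R)=1; free=3−1=2
SNF(R) diag = [5] → torsion [5]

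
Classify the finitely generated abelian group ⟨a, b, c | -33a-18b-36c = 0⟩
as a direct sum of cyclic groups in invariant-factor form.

rank_ℚ(R)=1; free=3−1=2
SNF(R) diag = [3] → torsion [3]

Answer: M ≅ ℤ^2 ⊕ ℤ/3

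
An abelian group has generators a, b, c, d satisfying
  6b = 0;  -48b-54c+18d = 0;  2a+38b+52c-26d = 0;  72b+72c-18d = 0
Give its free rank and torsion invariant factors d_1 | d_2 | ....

rank_ℚ(R)=4; free=4−4=0
SNF(R) diag = [2, 6, 18, 18] → torsion [2, 6, 18, 18]

Answer: M ≅ ℤ/2 ⊕ ℤ/6 ⊕ ℤ/18 ⊕ ℤ/18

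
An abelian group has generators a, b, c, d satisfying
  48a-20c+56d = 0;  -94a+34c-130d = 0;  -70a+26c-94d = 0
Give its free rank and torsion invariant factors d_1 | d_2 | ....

Answer: M ≅ ℤ^1 ⊕ ℤ/2 ⊕ ℤ/4 ⊕ ℤ/4

Derivation:
rank_ℚ(R)=3; free=4−3=1
SNF(R) diag = [2, 4, 4] → torsion [2, 4, 4]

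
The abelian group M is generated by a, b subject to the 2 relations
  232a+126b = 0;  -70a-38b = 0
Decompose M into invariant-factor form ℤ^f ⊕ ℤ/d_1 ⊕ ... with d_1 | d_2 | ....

Answer: M ≅ ℤ/2 ⊕ ℤ/2

Derivation:
rank_ℚ(R)=2; free=2−2=0
SNF(R) diag = [2, 2] → torsion [2, 2]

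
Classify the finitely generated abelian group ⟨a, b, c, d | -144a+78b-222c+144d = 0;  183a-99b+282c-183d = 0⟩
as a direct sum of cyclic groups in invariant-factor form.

Answer: M ≅ ℤ^2 ⊕ ℤ/3 ⊕ ℤ/6

Derivation:
rank_ℚ(R)=2; free=4−2=2
SNF(R) diag = [3, 6] → torsion [3, 6]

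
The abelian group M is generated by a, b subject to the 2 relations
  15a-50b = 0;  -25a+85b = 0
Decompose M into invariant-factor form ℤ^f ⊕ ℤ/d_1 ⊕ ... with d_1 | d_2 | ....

Answer: M ≅ ℤ/5 ⊕ ℤ/5

Derivation:
rank_ℚ(R)=2; free=2−2=0
SNF(R) diag = [5, 5] → torsion [5, 5]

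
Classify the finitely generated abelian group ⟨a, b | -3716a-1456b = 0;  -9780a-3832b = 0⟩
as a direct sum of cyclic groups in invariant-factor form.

rank_ℚ(R)=2; free=2−2=0
SNF(R) diag = [4, 8] → torsion [4, 8]

Answer: M ≅ ℤ/4 ⊕ ℤ/8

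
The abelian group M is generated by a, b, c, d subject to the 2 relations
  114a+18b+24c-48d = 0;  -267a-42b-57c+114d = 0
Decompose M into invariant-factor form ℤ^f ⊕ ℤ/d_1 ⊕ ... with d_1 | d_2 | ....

Answer: M ≅ ℤ^2 ⊕ ℤ/3 ⊕ ℤ/6

Derivation:
rank_ℚ(R)=2; free=4−2=2
SNF(R) diag = [3, 6] → torsion [3, 6]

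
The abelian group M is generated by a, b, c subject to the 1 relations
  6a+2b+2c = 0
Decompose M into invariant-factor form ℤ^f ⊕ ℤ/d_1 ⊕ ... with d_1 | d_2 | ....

rank_ℚ(R)=1; free=3−1=2
SNF(R) diag = [2] → torsion [2]

Answer: M ≅ ℤ^2 ⊕ ℤ/2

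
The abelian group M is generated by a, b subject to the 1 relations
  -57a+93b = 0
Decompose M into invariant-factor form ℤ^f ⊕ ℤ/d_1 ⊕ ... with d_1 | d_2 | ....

rank_ℚ(R)=1; free=2−1=1
SNF(R) diag = [3] → torsion [3]

Answer: M ≅ ℤ^1 ⊕ ℤ/3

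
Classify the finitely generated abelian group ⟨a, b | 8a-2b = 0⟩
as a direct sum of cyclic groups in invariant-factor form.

Answer: M ≅ ℤ^1 ⊕ ℤ/2

Derivation:
rank_ℚ(R)=1; free=2−1=1
SNF(R) diag = [2] → torsion [2]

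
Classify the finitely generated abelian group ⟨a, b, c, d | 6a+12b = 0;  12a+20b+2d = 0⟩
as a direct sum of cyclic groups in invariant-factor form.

rank_ℚ(R)=2; free=4−2=2
SNF(R) diag = [2, 6] → torsion [2, 6]

Answer: M ≅ ℤ^2 ⊕ ℤ/2 ⊕ ℤ/6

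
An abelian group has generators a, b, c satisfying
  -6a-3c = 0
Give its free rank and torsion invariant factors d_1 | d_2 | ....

rank_ℚ(R)=1; free=3−1=2
SNF(R) diag = [3] → torsion [3]

Answer: M ≅ ℤ^2 ⊕ ℤ/3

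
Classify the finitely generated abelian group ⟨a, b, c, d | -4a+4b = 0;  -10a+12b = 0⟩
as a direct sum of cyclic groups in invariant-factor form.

Answer: M ≅ ℤ^2 ⊕ ℤ/2 ⊕ ℤ/4

Derivation:
rank_ℚ(R)=2; free=4−2=2
SNF(R) diag = [2, 4] → torsion [2, 4]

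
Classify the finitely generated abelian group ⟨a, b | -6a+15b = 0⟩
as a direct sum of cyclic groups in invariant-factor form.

rank_ℚ(R)=1; free=2−1=1
SNF(R) diag = [3] → torsion [3]

Answer: M ≅ ℤ^1 ⊕ ℤ/3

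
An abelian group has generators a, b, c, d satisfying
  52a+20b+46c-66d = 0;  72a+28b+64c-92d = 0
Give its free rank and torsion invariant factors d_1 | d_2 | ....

rank_ℚ(R)=2; free=4−2=2
SNF(R) diag = [2, 4] → torsion [2, 4]

Answer: M ≅ ℤ^2 ⊕ ℤ/2 ⊕ ℤ/4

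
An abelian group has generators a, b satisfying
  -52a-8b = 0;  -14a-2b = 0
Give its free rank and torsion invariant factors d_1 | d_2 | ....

Answer: M ≅ ℤ/2 ⊕ ℤ/4

Derivation:
rank_ℚ(R)=2; free=2−2=0
SNF(R) diag = [2, 4] → torsion [2, 4]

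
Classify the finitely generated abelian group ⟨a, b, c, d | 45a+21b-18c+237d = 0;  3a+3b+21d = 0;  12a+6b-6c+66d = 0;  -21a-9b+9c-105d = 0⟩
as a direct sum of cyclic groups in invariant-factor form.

Answer: M ≅ ℤ/3 ⊕ ℤ/3 ⊕ ℤ/6 ⊕ ℤ/6

Derivation:
rank_ℚ(R)=4; free=4−4=0
SNF(R) diag = [3, 3, 6, 6] → torsion [3, 3, 6, 6]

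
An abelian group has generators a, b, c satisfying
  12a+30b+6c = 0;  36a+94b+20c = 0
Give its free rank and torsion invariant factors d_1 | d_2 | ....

Answer: M ≅ ℤ^1 ⊕ ℤ/2 ⊕ ℤ/6

Derivation:
rank_ℚ(R)=2; free=3−2=1
SNF(R) diag = [2, 6] → torsion [2, 6]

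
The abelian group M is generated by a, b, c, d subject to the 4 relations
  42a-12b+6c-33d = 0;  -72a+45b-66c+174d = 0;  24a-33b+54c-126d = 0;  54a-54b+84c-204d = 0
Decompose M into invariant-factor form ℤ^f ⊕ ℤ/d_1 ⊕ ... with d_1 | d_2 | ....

Answer: M ≅ ℤ/3 ⊕ ℤ/3 ⊕ ℤ/6 ⊕ ℤ/12

Derivation:
rank_ℚ(R)=4; free=4−4=0
SNF(R) diag = [3, 3, 6, 12] → torsion [3, 3, 6, 12]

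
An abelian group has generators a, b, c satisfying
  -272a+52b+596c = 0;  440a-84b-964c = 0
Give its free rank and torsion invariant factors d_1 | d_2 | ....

Answer: M ≅ ℤ^1 ⊕ ℤ/4 ⊕ ℤ/8

Derivation:
rank_ℚ(R)=2; free=3−2=1
SNF(R) diag = [4, 8] → torsion [4, 8]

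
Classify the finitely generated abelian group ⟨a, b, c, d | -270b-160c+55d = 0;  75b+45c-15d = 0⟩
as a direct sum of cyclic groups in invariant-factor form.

Answer: M ≅ ℤ^2 ⊕ ℤ/5 ⊕ ℤ/15

Derivation:
rank_ℚ(R)=2; free=4−2=2
SNF(R) diag = [5, 15] → torsion [5, 15]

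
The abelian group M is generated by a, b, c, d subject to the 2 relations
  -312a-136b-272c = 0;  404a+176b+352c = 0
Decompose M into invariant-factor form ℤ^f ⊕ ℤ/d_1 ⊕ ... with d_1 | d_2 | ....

rank_ℚ(R)=2; free=4−2=2
SNF(R) diag = [4, 8] → torsion [4, 8]

Answer: M ≅ ℤ^2 ⊕ ℤ/4 ⊕ ℤ/8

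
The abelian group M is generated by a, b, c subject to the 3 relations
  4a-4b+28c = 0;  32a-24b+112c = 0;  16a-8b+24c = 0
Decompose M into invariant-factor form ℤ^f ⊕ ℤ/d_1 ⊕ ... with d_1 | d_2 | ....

Answer: M ≅ ℤ/4 ⊕ ℤ/8 ⊕ ℤ/24

Derivation:
rank_ℚ(R)=3; free=3−3=0
SNF(R) diag = [4, 8, 24] → torsion [4, 8, 24]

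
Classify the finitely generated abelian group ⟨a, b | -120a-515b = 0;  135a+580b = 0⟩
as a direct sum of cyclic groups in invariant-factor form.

Answer: M ≅ ℤ/5 ⊕ ℤ/15

Derivation:
rank_ℚ(R)=2; free=2−2=0
SNF(R) diag = [5, 15] → torsion [5, 15]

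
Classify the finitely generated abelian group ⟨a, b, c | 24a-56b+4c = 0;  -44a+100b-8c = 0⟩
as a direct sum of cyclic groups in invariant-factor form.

Answer: M ≅ ℤ^1 ⊕ ℤ/4 ⊕ ℤ/4

Derivation:
rank_ℚ(R)=2; free=3−2=1
SNF(R) diag = [4, 4] → torsion [4, 4]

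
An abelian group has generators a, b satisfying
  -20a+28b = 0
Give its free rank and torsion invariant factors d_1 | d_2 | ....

rank_ℚ(R)=1; free=2−1=1
SNF(R) diag = [4] → torsion [4]

Answer: M ≅ ℤ^1 ⊕ ℤ/4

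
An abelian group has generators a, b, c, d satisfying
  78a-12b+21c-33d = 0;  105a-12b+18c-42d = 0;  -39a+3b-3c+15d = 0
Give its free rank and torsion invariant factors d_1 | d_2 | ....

rank_ℚ(R)=3; free=4−3=1
SNF(R) diag = [3, 3, 3] → torsion [3, 3, 3]

Answer: M ≅ ℤ^1 ⊕ ℤ/3 ⊕ ℤ/3 ⊕ ℤ/3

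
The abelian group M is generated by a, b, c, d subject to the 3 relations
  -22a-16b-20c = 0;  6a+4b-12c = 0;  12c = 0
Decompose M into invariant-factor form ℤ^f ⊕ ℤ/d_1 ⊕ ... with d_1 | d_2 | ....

rank_ℚ(R)=3; free=4−3=1
SNF(R) diag = [2, 4, 12] → torsion [2, 4, 12]

Answer: M ≅ ℤ^1 ⊕ ℤ/2 ⊕ ℤ/4 ⊕ ℤ/12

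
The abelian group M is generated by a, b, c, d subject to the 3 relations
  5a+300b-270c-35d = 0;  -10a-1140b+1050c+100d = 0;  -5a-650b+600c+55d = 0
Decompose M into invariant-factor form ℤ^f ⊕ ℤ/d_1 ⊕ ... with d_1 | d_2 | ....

rank_ℚ(R)=3; free=4−3=1
SNF(R) diag = [5, 10, 30] → torsion [5, 10, 30]

Answer: M ≅ ℤ^1 ⊕ ℤ/5 ⊕ ℤ/10 ⊕ ℤ/30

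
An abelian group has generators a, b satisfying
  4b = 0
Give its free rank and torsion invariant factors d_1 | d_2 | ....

rank_ℚ(R)=1; free=2−1=1
SNF(R) diag = [4] → torsion [4]

Answer: M ≅ ℤ^1 ⊕ ℤ/4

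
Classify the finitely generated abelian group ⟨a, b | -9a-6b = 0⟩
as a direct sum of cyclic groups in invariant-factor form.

rank_ℚ(R)=1; free=2−1=1
SNF(R) diag = [3] → torsion [3]

Answer: M ≅ ℤ^1 ⊕ ℤ/3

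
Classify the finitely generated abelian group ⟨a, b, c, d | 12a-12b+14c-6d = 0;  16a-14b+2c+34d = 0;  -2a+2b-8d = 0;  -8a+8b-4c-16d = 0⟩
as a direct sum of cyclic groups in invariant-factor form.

Answer: M ≅ ℤ/2 ⊕ ℤ/2 ⊕ ℤ/2 ⊕ ℤ/4

Derivation:
rank_ℚ(R)=4; free=4−4=0
SNF(R) diag = [2, 2, 2, 4] → torsion [2, 2, 2, 4]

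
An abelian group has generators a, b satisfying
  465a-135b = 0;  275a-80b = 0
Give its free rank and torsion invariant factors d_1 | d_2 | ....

rank_ℚ(R)=2; free=2−2=0
SNF(R) diag = [5, 15] → torsion [5, 15]

Answer: M ≅ ℤ/5 ⊕ ℤ/15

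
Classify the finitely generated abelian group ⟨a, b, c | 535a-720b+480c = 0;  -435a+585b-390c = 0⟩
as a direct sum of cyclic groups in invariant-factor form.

rank_ℚ(R)=2; free=3−2=1
SNF(R) diag = [5, 15] → torsion [5, 15]

Answer: M ≅ ℤ^1 ⊕ ℤ/5 ⊕ ℤ/15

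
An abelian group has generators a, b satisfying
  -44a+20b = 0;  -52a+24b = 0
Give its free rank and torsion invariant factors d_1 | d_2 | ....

Answer: M ≅ ℤ/4 ⊕ ℤ/4

Derivation:
rank_ℚ(R)=2; free=2−2=0
SNF(R) diag = [4, 4] → torsion [4, 4]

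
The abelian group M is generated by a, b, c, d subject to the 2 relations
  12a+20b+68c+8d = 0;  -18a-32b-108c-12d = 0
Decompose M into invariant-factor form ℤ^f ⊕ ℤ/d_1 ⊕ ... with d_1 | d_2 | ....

Answer: M ≅ ℤ^2 ⊕ ℤ/2 ⊕ ℤ/4

Derivation:
rank_ℚ(R)=2; free=4−2=2
SNF(R) diag = [2, 4] → torsion [2, 4]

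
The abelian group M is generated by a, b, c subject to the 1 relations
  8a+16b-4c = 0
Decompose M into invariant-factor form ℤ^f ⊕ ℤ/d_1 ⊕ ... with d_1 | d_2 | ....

rank_ℚ(R)=1; free=3−1=2
SNF(R) diag = [4] → torsion [4]

Answer: M ≅ ℤ^2 ⊕ ℤ/4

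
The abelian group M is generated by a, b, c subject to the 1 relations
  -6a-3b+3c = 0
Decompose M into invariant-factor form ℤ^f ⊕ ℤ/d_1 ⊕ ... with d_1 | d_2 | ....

Answer: M ≅ ℤ^2 ⊕ ℤ/3

Derivation:
rank_ℚ(R)=1; free=3−1=2
SNF(R) diag = [3] → torsion [3]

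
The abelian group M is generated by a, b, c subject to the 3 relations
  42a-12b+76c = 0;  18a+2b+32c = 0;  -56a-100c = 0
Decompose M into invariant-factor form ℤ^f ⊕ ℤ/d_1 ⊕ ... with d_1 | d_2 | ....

rank_ℚ(R)=3; free=3−3=0
SNF(R) diag = [2, 2, 4] → torsion [2, 2, 4]

Answer: M ≅ ℤ/2 ⊕ ℤ/2 ⊕ ℤ/4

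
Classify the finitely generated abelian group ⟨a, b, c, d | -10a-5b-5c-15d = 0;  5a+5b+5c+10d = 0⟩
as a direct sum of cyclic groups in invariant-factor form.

Answer: M ≅ ℤ^2 ⊕ ℤ/5 ⊕ ℤ/5

Derivation:
rank_ℚ(R)=2; free=4−2=2
SNF(R) diag = [5, 5] → torsion [5, 5]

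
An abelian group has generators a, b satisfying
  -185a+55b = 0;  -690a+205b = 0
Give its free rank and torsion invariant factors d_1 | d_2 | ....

Answer: M ≅ ℤ/5 ⊕ ℤ/5

Derivation:
rank_ℚ(R)=2; free=2−2=0
SNF(R) diag = [5, 5] → torsion [5, 5]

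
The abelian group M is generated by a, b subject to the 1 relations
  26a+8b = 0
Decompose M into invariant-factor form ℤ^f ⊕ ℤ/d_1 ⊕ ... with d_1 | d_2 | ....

rank_ℚ(R)=1; free=2−1=1
SNF(R) diag = [2] → torsion [2]

Answer: M ≅ ℤ^1 ⊕ ℤ/2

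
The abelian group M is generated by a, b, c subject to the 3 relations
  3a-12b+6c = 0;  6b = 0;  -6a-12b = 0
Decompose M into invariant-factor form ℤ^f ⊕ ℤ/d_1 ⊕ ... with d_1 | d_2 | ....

rank_ℚ(R)=3; free=3−3=0
SNF(R) diag = [3, 6, 12] → torsion [3, 6, 12]

Answer: M ≅ ℤ/3 ⊕ ℤ/6 ⊕ ℤ/12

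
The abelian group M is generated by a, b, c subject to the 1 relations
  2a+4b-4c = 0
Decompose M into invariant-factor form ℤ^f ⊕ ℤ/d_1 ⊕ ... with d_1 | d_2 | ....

Answer: M ≅ ℤ^2 ⊕ ℤ/2

Derivation:
rank_ℚ(R)=1; free=3−1=2
SNF(R) diag = [2] → torsion [2]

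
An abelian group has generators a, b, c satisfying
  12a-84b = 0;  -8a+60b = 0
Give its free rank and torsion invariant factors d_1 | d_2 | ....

rank_ℚ(R)=2; free=3−2=1
SNF(R) diag = [4, 12] → torsion [4, 12]

Answer: M ≅ ℤ^1 ⊕ ℤ/4 ⊕ ℤ/12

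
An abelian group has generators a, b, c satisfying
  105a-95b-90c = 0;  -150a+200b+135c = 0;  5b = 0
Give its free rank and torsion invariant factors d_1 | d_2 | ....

rank_ℚ(R)=3; free=3−3=0
SNF(R) diag = [5, 15, 45] → torsion [5, 15, 45]

Answer: M ≅ ℤ/5 ⊕ ℤ/15 ⊕ ℤ/45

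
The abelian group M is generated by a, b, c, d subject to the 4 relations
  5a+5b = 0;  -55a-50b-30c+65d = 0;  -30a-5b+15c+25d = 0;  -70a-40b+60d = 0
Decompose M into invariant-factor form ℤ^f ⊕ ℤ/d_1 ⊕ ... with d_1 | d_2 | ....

Answer: M ≅ ℤ/5 ⊕ ℤ/5 ⊕ ℤ/15 ⊕ ℤ/30

Derivation:
rank_ℚ(R)=4; free=4−4=0
SNF(R) diag = [5, 5, 15, 30] → torsion [5, 5, 15, 30]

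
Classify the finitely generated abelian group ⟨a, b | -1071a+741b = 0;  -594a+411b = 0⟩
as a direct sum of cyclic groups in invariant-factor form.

rank_ℚ(R)=2; free=2−2=0
SNF(R) diag = [3, 9] → torsion [3, 9]

Answer: M ≅ ℤ/3 ⊕ ℤ/9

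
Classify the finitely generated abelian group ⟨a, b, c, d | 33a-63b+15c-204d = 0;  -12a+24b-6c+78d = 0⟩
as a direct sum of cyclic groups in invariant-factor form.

rank_ℚ(R)=2; free=4−2=2
SNF(R) diag = [3, 6] → torsion [3, 6]

Answer: M ≅ ℤ^2 ⊕ ℤ/3 ⊕ ℤ/6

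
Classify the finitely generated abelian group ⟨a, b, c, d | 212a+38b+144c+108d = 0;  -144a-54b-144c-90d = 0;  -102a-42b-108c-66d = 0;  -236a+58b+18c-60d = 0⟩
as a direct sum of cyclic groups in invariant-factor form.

rank_ℚ(R)=4; free=4−4=0
SNF(R) diag = [2, 6, 18, 18] → torsion [2, 6, 18, 18]

Answer: M ≅ ℤ/2 ⊕ ℤ/6 ⊕ ℤ/18 ⊕ ℤ/18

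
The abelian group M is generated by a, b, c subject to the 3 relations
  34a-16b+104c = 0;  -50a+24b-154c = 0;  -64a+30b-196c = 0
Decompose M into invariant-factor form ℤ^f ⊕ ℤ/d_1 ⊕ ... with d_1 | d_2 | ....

rank_ℚ(R)=3; free=3−3=0
SNF(R) diag = [2, 2, 2] → torsion [2, 2, 2]

Answer: M ≅ ℤ/2 ⊕ ℤ/2 ⊕ ℤ/2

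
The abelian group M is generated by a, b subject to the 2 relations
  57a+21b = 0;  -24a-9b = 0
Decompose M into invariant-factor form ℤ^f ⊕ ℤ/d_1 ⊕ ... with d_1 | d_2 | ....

Answer: M ≅ ℤ/3 ⊕ ℤ/3

Derivation:
rank_ℚ(R)=2; free=2−2=0
SNF(R) diag = [3, 3] → torsion [3, 3]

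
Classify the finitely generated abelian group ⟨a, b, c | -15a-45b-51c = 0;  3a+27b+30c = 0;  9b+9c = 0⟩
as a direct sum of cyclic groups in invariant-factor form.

Answer: M ≅ ℤ/3 ⊕ ℤ/9 ⊕ ℤ/9

Derivation:
rank_ℚ(R)=3; free=3−3=0
SNF(R) diag = [3, 9, 9] → torsion [3, 9, 9]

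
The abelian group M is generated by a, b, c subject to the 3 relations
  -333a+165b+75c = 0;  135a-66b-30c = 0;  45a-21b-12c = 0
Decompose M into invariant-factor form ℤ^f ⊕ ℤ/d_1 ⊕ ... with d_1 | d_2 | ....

Answer: M ≅ ℤ/3 ⊕ ℤ/9 ⊕ ℤ/27

Derivation:
rank_ℚ(R)=3; free=3−3=0
SNF(R) diag = [3, 9, 27] → torsion [3, 9, 27]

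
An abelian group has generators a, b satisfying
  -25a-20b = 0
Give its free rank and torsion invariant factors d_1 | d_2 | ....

Answer: M ≅ ℤ^1 ⊕ ℤ/5

Derivation:
rank_ℚ(R)=1; free=2−1=1
SNF(R) diag = [5] → torsion [5]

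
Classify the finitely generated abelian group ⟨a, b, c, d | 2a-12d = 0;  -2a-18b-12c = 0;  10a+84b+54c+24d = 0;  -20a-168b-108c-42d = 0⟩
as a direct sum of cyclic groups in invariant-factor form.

Answer: M ≅ ℤ/2 ⊕ ℤ/6 ⊕ ℤ/6 ⊕ ℤ/6

Derivation:
rank_ℚ(R)=4; free=4−4=0
SNF(R) diag = [2, 6, 6, 6] → torsion [2, 6, 6, 6]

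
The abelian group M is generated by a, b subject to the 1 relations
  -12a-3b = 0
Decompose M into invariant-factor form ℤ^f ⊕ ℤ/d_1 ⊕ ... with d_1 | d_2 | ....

rank_ℚ(R)=1; free=2−1=1
SNF(R) diag = [3] → torsion [3]

Answer: M ≅ ℤ^1 ⊕ ℤ/3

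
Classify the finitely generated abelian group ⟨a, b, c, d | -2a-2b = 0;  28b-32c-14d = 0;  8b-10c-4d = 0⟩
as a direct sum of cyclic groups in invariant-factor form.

Answer: M ≅ ℤ^1 ⊕ ℤ/2 ⊕ ℤ/2 ⊕ ℤ/6

Derivation:
rank_ℚ(R)=3; free=4−3=1
SNF(R) diag = [2, 2, 6] → torsion [2, 2, 6]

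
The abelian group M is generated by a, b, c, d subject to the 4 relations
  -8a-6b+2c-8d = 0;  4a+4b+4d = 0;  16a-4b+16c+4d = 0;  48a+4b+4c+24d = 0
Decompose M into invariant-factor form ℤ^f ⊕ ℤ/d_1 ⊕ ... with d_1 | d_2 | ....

rank_ℚ(R)=4; free=4−4=0
SNF(R) diag = [2, 4, 12, 24] → torsion [2, 4, 12, 24]

Answer: M ≅ ℤ/2 ⊕ ℤ/4 ⊕ ℤ/12 ⊕ ℤ/24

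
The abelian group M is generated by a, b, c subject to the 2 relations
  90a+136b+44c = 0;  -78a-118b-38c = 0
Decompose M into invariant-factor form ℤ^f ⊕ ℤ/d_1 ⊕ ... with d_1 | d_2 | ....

Answer: M ≅ ℤ^1 ⊕ ℤ/2 ⊕ ℤ/6

Derivation:
rank_ℚ(R)=2; free=3−2=1
SNF(R) diag = [2, 6] → torsion [2, 6]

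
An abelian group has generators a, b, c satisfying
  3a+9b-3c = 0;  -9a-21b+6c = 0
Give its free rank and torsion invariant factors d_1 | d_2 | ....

Answer: M ≅ ℤ^1 ⊕ ℤ/3 ⊕ ℤ/3

Derivation:
rank_ℚ(R)=2; free=3−2=1
SNF(R) diag = [3, 3] → torsion [3, 3]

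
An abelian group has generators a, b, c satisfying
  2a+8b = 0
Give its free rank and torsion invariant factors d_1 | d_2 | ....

Answer: M ≅ ℤ^2 ⊕ ℤ/2

Derivation:
rank_ℚ(R)=1; free=3−1=2
SNF(R) diag = [2] → torsion [2]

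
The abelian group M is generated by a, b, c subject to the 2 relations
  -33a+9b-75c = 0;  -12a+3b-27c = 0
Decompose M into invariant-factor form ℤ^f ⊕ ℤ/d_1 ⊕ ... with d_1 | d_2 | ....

Answer: M ≅ ℤ^1 ⊕ ℤ/3 ⊕ ℤ/3

Derivation:
rank_ℚ(R)=2; free=3−2=1
SNF(R) diag = [3, 3] → torsion [3, 3]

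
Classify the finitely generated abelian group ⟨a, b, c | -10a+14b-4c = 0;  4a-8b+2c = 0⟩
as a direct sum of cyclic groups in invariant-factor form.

rank_ℚ(R)=2; free=3−2=1
SNF(R) diag = [2, 2] → torsion [2, 2]

Answer: M ≅ ℤ^1 ⊕ ℤ/2 ⊕ ℤ/2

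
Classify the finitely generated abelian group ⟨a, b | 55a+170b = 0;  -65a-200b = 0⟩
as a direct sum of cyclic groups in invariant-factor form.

rank_ℚ(R)=2; free=2−2=0
SNF(R) diag = [5, 10] → torsion [5, 10]

Answer: M ≅ ℤ/5 ⊕ ℤ/10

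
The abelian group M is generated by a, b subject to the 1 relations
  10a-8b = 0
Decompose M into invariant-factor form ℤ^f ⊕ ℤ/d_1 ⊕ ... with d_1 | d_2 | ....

Answer: M ≅ ℤ^1 ⊕ ℤ/2

Derivation:
rank_ℚ(R)=1; free=2−1=1
SNF(R) diag = [2] → torsion [2]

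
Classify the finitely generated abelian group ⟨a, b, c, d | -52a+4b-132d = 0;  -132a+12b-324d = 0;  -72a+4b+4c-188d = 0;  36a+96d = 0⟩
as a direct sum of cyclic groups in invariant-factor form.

rank_ℚ(R)=4; free=4−4=0
SNF(R) diag = [4, 4, 12, 24] → torsion [4, 4, 12, 24]

Answer: M ≅ ℤ/4 ⊕ ℤ/4 ⊕ ℤ/12 ⊕ ℤ/24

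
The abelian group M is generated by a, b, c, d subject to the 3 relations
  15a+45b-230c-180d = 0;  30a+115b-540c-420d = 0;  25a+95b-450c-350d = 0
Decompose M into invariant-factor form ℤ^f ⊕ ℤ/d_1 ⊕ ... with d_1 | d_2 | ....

rank_ℚ(R)=3; free=4−3=1
SNF(R) diag = [5, 5, 10] → torsion [5, 5, 10]

Answer: M ≅ ℤ^1 ⊕ ℤ/5 ⊕ ℤ/5 ⊕ ℤ/10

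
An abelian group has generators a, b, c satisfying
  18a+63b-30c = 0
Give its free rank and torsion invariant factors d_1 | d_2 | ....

Answer: M ≅ ℤ^2 ⊕ ℤ/3

Derivation:
rank_ℚ(R)=1; free=3−1=2
SNF(R) diag = [3] → torsion [3]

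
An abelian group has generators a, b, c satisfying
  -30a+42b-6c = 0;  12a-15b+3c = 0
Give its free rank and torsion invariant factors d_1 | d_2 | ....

Answer: M ≅ ℤ^1 ⊕ ℤ/3 ⊕ ℤ/6

Derivation:
rank_ℚ(R)=2; free=3−2=1
SNF(R) diag = [3, 6] → torsion [3, 6]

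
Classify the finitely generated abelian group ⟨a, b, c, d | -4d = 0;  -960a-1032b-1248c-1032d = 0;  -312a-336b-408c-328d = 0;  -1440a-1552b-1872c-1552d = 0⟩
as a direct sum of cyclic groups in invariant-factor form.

rank_ℚ(R)=4; free=4−4=0
SNF(R) diag = [4, 8, 24, 48] → torsion [4, 8, 24, 48]

Answer: M ≅ ℤ/4 ⊕ ℤ/8 ⊕ ℤ/24 ⊕ ℤ/48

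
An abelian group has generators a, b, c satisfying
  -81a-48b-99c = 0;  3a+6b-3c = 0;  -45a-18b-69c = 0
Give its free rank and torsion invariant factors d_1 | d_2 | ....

Answer: M ≅ ℤ/3 ⊕ ℤ/6 ⊕ ℤ/6

Derivation:
rank_ℚ(R)=3; free=3−3=0
SNF(R) diag = [3, 6, 6] → torsion [3, 6, 6]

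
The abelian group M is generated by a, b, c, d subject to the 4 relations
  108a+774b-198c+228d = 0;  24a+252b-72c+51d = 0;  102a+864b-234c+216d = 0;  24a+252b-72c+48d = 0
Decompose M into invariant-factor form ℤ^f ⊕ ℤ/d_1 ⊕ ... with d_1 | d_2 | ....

Answer: M ≅ ℤ/3 ⊕ ℤ/6 ⊕ ℤ/18 ⊕ ℤ/36

Derivation:
rank_ℚ(R)=4; free=4−4=0
SNF(R) diag = [3, 6, 18, 36] → torsion [3, 6, 18, 36]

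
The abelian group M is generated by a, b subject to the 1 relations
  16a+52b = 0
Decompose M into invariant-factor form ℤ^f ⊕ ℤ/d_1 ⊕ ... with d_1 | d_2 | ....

rank_ℚ(R)=1; free=2−1=1
SNF(R) diag = [4] → torsion [4]

Answer: M ≅ ℤ^1 ⊕ ℤ/4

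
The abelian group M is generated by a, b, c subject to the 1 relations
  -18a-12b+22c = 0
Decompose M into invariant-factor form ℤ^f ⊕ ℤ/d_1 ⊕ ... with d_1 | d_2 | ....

rank_ℚ(R)=1; free=3−1=2
SNF(R) diag = [2] → torsion [2]

Answer: M ≅ ℤ^2 ⊕ ℤ/2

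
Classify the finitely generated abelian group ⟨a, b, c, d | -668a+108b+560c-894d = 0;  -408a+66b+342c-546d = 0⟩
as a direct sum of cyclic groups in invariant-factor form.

Answer: M ≅ ℤ^2 ⊕ ℤ/2 ⊕ ℤ/6

Derivation:
rank_ℚ(R)=2; free=4−2=2
SNF(R) diag = [2, 6] → torsion [2, 6]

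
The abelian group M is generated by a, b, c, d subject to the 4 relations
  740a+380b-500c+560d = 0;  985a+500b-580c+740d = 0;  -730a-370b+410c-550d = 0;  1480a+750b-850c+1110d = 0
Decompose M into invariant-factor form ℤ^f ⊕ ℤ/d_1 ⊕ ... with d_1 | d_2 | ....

rank_ℚ(R)=4; free=4−4=0
SNF(R) diag = [5, 10, 20, 60] → torsion [5, 10, 20, 60]

Answer: M ≅ ℤ/5 ⊕ ℤ/10 ⊕ ℤ/20 ⊕ ℤ/60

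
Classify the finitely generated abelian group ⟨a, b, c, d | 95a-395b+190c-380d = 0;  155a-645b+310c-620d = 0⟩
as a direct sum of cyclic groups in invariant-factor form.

Answer: M ≅ ℤ^2 ⊕ ℤ/5 ⊕ ℤ/10

Derivation:
rank_ℚ(R)=2; free=4−2=2
SNF(R) diag = [5, 10] → torsion [5, 10]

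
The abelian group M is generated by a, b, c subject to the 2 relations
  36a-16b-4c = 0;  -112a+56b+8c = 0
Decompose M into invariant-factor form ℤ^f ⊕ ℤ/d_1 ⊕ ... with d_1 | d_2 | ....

Answer: M ≅ ℤ^1 ⊕ ℤ/4 ⊕ ℤ/8

Derivation:
rank_ℚ(R)=2; free=3−2=1
SNF(R) diag = [4, 8] → torsion [4, 8]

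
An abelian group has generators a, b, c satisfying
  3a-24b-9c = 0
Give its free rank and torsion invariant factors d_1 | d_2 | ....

Answer: M ≅ ℤ^2 ⊕ ℤ/3

Derivation:
rank_ℚ(R)=1; free=3−1=2
SNF(R) diag = [3] → torsion [3]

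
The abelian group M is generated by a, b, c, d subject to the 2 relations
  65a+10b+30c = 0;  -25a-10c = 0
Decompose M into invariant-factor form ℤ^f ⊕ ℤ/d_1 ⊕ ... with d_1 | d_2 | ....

rank_ℚ(R)=2; free=4−2=2
SNF(R) diag = [5, 10] → torsion [5, 10]

Answer: M ≅ ℤ^2 ⊕ ℤ/5 ⊕ ℤ/10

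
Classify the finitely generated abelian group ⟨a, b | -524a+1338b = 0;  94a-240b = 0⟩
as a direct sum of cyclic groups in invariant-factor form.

rank_ℚ(R)=2; free=2−2=0
SNF(R) diag = [2, 6] → torsion [2, 6]

Answer: M ≅ ℤ/2 ⊕ ℤ/6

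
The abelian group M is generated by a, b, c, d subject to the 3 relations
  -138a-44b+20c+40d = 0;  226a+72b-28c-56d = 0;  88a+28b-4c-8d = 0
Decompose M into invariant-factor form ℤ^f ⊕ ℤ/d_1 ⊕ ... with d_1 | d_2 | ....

rank_ℚ(R)=3; free=4−3=1
SNF(R) diag = [2, 4, 4] → torsion [2, 4, 4]

Answer: M ≅ ℤ^1 ⊕ ℤ/2 ⊕ ℤ/4 ⊕ ℤ/4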